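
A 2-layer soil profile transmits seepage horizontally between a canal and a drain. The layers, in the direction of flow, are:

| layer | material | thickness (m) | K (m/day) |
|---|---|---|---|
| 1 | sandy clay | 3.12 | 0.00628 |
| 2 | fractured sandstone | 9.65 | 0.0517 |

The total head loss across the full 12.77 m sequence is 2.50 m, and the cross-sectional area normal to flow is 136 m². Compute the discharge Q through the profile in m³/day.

0.497

Flow is perpendicular to layering, so the layers act in series and the equivalent K is the thickness-weighted harmonic mean.
Total thickness L = 3.12 + 9.65 = 12.77 m.
Σ(b_i/K_i) = 3.12/0.00628 + 9.65/0.0517 = 683.5 d.
K_eq = L / Σ(b_i/K_i) = 12.77 / 683.5 = 0.01868 m/day.
Q = K_eq · A · (Δh/L) = 0.01868 × 136 × (2.50/12.77) = 0.4975 m³/day.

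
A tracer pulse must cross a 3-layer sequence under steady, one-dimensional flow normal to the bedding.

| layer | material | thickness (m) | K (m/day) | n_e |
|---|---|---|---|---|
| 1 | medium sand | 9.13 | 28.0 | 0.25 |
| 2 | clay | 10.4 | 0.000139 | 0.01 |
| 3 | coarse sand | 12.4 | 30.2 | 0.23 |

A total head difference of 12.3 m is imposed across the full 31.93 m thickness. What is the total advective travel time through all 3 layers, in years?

With flow normal to the layers, continuity requires the same specific discharge q through every layer.
Σ(b_i/K_i) = 9.13/28.0 + 10.4/0.000139 + 12.4/30.2 = 74821 d.
q = Δh / Σ(b_i/K_i) = 12.3 / 74821 = 0.0001644 m/day.
In each layer the seepage velocity is v_i = q/n_i, so the layer transit time is t_i = b_i·n_i / q:
  layer 1 (medium sand): t_1 = 9.13 × 0.25 / 0.0001644 = 13884 d
  layer 2 (clay): t_2 = 10.4 × 0.01 / 0.0001644 = 632.6 d
  layer 3 (coarse sand): t_3 = 12.4 × 0.23 / 0.0001644 = 17349 d
Total t = Σ t_i = 31866 days = 87.24 years.

87.2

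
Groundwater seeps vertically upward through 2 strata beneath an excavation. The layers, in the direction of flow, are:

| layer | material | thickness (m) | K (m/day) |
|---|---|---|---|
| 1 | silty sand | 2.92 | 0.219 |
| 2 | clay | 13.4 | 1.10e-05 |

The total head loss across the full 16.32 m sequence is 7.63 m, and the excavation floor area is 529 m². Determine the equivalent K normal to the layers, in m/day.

1.34e-05

Flow is perpendicular to layering, so the layers act in series and the equivalent K is the thickness-weighted harmonic mean.
Total thickness L = 2.92 + 13.4 = 16.32 m.
Σ(b_i/K_i) = 2.92/0.219 + 13.4/1.10e-05 = 1.218e+06 d.
K_eq = L / Σ(b_i/K_i) = 16.32 / 1.218e+06 = 1.340e-05 m/day.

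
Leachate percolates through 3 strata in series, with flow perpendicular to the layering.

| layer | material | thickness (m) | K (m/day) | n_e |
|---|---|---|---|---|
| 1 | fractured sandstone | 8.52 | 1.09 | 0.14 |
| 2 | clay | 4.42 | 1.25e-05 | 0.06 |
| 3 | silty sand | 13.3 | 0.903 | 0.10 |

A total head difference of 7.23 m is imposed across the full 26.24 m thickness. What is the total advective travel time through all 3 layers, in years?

373

With flow normal to the layers, continuity requires the same specific discharge q through every layer.
Σ(b_i/K_i) = 8.52/1.09 + 4.42/1.25e-05 + 13.3/0.903 = 3.536e+05 d.
q = Δh / Σ(b_i/K_i) = 7.23 / 3.536e+05 = 2.045e-05 m/day.
In each layer the seepage velocity is v_i = q/n_i, so the layer transit time is t_i = b_i·n_i / q:
  layer 1 (fractured sandstone): t_1 = 8.52 × 0.14 / 2.045e-05 = 58340 d
  layer 2 (clay): t_2 = 4.42 × 0.06 / 2.045e-05 = 12971 d
  layer 3 (silty sand): t_3 = 13.3 × 0.10 / 2.045e-05 = 65051 d
Total t = Σ t_i = 1.364e+05 days = 373.3 years.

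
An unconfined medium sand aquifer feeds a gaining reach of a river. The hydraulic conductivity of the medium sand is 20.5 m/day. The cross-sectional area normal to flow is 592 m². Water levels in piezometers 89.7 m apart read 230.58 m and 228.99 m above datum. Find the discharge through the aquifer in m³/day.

215

Hydraulic gradient i = (230.58 − 228.99) / 89.7 = 1.59 / 89.7 = 0.01773.
Darcy's law: Q = K · A · i = 20.50 × 592.0 × 0.01773 = 215.1 m³/day.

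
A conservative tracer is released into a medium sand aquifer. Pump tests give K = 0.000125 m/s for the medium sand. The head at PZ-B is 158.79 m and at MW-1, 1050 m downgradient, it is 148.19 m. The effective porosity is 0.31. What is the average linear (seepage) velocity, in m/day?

0.352

Convert K: 0.000125 m/s × 86400 = 10.80 m/day.
Hydraulic gradient i = (158.79 − 148.19) / 1050 = 10.6 / 1050 = 0.01010.
Darcy flux q = K · i = 10.80 × 0.01010 = 0.1090 m/day.
Seepage velocity v = q / n_e = 0.1090 / 0.31 = 0.3517 m/day.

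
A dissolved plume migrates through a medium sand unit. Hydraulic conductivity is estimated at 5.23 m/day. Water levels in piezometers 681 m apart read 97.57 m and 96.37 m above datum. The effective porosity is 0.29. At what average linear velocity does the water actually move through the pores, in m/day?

0.0318

Hydraulic gradient i = (97.57 − 96.37) / 681 = 1.2 / 681 = 0.001762.
Darcy flux q = K · i = 5.230 × 0.001762 = 0.009216 m/day.
Seepage velocity v = q / n_e = 0.009216 / 0.29 = 0.03178 m/day.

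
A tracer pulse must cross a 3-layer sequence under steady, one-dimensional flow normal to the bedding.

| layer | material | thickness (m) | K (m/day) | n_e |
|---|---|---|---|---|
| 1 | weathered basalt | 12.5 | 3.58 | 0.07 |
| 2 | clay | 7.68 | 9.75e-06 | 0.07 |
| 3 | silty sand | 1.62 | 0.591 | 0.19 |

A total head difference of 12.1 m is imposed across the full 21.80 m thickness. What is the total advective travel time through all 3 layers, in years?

307

With flow normal to the layers, continuity requires the same specific discharge q through every layer.
Σ(b_i/K_i) = 12.5/3.58 + 7.68/9.75e-06 + 1.62/0.591 = 7.877e+05 d.
q = Δh / Σ(b_i/K_i) = 12.1 / 7.877e+05 = 1.536e-05 m/day.
In each layer the seepage velocity is v_i = q/n_i, so the layer transit time is t_i = b_i·n_i / q:
  layer 1 (weathered basalt): t_1 = 12.5 × 0.07 / 1.536e-05 = 56962 d
  layer 2 (clay): t_2 = 7.68 × 0.07 / 1.536e-05 = 34997 d
  layer 3 (silty sand): t_3 = 1.62 × 0.19 / 1.536e-05 = 20037 d
Total t = Σ t_i = 1.120e+05 days = 306.6 years.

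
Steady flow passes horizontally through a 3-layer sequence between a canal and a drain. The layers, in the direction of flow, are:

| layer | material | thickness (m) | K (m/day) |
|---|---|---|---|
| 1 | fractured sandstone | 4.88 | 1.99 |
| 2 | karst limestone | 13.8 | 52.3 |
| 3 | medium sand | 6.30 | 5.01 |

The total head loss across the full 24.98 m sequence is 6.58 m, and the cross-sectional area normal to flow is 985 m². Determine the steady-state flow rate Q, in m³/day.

1630

Flow is perpendicular to layering, so the layers act in series and the equivalent K is the thickness-weighted harmonic mean.
Total thickness L = 4.88 + 13.8 + 6.30 = 24.98 m.
Σ(b_i/K_i) = 4.88/1.99 + 13.8/52.3 + 6.30/5.01 = 3.974 d.
K_eq = L / Σ(b_i/K_i) = 24.98 / 3.974 = 6.286 m/day.
Q = K_eq · A · (Δh/L) = 6.286 × 985 × (6.58/24.98) = 1631 m³/day.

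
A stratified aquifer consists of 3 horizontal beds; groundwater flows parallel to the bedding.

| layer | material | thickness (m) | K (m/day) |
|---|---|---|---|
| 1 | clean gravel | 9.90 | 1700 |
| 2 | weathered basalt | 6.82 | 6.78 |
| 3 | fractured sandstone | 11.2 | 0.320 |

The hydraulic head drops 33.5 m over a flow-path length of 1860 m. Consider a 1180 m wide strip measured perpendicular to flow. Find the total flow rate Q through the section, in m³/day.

359000

Flow is parallel to layering, so each bed carries its own Darcy discharge and the transmissivities add.
Σ(K_i·b_i) = 1700×9.90 + 6.78×6.82 + 0.320×11.2 = 16880 m²/day.
Hydraulic gradient i = Δh / L = 33.5 / 1860 = 0.01801.
Q = Σ(K_i·b_i) · W · i = 16880 × 1180 × 0.01801 = 3.587e+05 m³/day.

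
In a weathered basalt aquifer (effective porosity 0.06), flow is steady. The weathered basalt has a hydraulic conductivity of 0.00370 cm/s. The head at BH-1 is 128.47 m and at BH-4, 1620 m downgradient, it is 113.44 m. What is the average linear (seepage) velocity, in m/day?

Convert K: 0.00370 cm/s × 864 = 3.197 m/day.
Hydraulic gradient i = (128.47 − 113.44) / 1620 = 15.03 / 1620 = 0.009278.
Darcy flux q = K · i = 3.197 × 0.009278 = 0.02966 m/day.
Seepage velocity v = q / n_e = 0.02966 / 0.06 = 0.4943 m/day.

0.494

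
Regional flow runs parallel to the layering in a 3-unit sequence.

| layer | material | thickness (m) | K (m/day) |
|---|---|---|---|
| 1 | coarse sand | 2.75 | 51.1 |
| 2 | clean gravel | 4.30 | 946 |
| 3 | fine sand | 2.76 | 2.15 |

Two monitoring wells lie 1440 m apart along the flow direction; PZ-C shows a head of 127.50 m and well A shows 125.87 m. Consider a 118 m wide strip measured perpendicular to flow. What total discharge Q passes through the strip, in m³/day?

Flow is parallel to layering, so each bed carries its own Darcy discharge and the transmissivities add.
Σ(K_i·b_i) = 51.1×2.75 + 946×4.30 + 2.15×2.76 = 4214 m²/day.
Hydraulic gradient i = (127.50 − 125.87) / 1440 = 1.63 / 1440 = 0.001132.
Q = Σ(K_i·b_i) · W · i = 4214 × 118 × 0.001132 = 562.9 m³/day.

563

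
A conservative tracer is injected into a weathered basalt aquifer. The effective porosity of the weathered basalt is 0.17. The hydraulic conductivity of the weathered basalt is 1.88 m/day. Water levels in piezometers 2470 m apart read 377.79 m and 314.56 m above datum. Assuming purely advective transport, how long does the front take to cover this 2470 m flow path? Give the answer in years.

23.9

Hydraulic gradient i = (377.79 − 314.56) / 2470 = 63.23 / 2470 = 0.02560.
Darcy flux q = K · i = 1.880 × 0.02560 = 0.04813 m/day.
Seepage velocity v = q / n_e = 0.04813 / 0.17 = 0.2831 m/day.
Travel time t = L / v = 2470 / 0.2831 = 8725 days = 23.89 years.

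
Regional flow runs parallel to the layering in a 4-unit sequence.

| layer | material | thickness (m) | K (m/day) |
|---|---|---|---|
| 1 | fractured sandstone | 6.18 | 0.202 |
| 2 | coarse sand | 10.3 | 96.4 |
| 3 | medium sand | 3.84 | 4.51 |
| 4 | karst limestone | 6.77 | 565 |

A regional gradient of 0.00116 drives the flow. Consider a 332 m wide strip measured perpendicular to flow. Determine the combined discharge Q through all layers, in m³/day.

1860

Flow is parallel to layering, so each bed carries its own Darcy discharge and the transmissivities add.
Σ(K_i·b_i) = 0.202×6.18 + 96.4×10.3 + 4.51×3.84 + 565×6.77 = 4837 m²/day.
Hydraulic gradient i = 0.00116.
Q = Σ(K_i·b_i) · W · i = 4837 × 332 × 0.001160 = 1863 m³/day.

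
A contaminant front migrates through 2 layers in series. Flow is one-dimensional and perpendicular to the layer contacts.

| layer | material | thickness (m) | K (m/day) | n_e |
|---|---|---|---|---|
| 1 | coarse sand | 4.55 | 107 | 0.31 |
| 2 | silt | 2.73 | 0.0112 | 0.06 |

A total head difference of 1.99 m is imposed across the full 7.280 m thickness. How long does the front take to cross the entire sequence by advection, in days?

With flow normal to the layers, continuity requires the same specific discharge q through every layer.
Σ(b_i/K_i) = 4.55/107 + 2.73/0.0112 = 243.8 d.
q = Δh / Σ(b_i/K_i) = 1.99 / 243.8 = 0.008163 m/day.
In each layer the seepage velocity is v_i = q/n_i, so the layer transit time is t_i = b_i·n_i / q:
  layer 1 (coarse sand): t_1 = 4.55 × 0.31 / 0.008163 = 172.8 d
  layer 2 (silt): t_2 = 2.73 × 0.06 / 0.008163 = 20.07 d
Total t = Σ t_i = 192.9 days.

193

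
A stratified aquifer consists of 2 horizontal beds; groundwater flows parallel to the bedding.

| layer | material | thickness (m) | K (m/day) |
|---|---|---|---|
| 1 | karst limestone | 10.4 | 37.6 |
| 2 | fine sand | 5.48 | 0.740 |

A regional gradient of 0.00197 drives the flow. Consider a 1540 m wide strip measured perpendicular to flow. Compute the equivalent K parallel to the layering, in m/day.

Flow is parallel to layering, so each bed carries its own Darcy discharge and the transmissivities add.
Σ(K_i·b_i) = 37.6×10.4 + 0.740×5.48 = 395.1 m²/day.
Total thickness b = 15.88 m, so K_eq = Σ(K_i·b_i)/b = 24.88 m/day.

24.9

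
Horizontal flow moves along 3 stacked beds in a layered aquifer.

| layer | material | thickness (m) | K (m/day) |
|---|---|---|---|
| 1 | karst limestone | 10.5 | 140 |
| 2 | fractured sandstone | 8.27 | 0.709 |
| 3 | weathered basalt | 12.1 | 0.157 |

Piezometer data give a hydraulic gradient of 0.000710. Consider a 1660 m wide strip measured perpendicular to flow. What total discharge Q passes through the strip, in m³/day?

1740

Flow is parallel to layering, so each bed carries its own Darcy discharge and the transmissivities add.
Σ(K_i·b_i) = 140×10.5 + 0.709×8.27 + 0.157×12.1 = 1478 m²/day.
Hydraulic gradient i = 0.000710.
Q = Σ(K_i·b_i) · W · i = 1478 × 1660 × 0.0007100 = 1742 m³/day.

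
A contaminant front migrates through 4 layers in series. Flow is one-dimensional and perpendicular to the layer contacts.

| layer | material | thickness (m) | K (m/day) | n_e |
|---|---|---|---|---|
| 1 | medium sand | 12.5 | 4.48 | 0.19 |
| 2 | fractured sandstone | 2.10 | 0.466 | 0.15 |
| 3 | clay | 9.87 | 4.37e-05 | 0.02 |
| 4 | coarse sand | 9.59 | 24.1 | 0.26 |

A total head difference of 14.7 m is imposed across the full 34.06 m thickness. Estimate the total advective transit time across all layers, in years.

With flow normal to the layers, continuity requires the same specific discharge q through every layer.
Σ(b_i/K_i) = 12.5/4.48 + 2.10/0.466 + 9.87/4.37e-05 + 9.59/24.1 = 2.259e+05 d.
q = Δh / Σ(b_i/K_i) = 14.7 / 2.259e+05 = 6.508e-05 m/day.
In each layer the seepage velocity is v_i = q/n_i, so the layer transit time is t_i = b_i·n_i / q:
  layer 1 (medium sand): t_1 = 12.5 × 0.19 / 6.508e-05 = 36492 d
  layer 2 (fractured sandstone): t_2 = 2.10 × 0.15 / 6.508e-05 = 4840 d
  layer 3 (clay): t_3 = 9.87 × 0.02 / 6.508e-05 = 3033 d
  layer 4 (coarse sand): t_4 = 9.59 × 0.26 / 6.508e-05 = 38311 d
Total t = Σ t_i = 82676 days = 226.4 years.

226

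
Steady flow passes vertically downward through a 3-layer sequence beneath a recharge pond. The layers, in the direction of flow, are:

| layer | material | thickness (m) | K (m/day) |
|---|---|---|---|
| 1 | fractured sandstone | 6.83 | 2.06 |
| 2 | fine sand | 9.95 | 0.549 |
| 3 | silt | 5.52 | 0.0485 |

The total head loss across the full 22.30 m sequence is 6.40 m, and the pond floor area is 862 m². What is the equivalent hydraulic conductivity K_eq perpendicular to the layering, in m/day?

0.165

Flow is perpendicular to layering, so the layers act in series and the equivalent K is the thickness-weighted harmonic mean.
Total thickness L = 6.83 + 9.95 + 5.52 = 22.30 m.
Σ(b_i/K_i) = 6.83/2.06 + 9.95/0.549 + 5.52/0.0485 = 135.3 d.
K_eq = L / Σ(b_i/K_i) = 22.30 / 135.3 = 0.1649 m/day.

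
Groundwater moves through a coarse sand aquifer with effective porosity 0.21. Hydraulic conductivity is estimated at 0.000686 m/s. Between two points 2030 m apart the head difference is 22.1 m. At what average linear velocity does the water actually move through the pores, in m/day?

Convert K: 0.000686 m/s × 86400 = 59.27 m/day.
Hydraulic gradient i = Δh / L = 22.1 / 2030 = 0.01089.
Darcy flux q = K · i = 59.27 × 0.01089 = 0.6453 m/day.
Seepage velocity v = q / n_e = 0.6453 / 0.21 = 3.073 m/day.

3.07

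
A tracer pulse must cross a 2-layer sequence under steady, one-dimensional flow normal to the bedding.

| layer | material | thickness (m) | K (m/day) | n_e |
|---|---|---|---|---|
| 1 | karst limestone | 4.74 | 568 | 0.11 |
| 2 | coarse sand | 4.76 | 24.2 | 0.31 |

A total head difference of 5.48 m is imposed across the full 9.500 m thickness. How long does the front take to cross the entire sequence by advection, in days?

0.0747

With flow normal to the layers, continuity requires the same specific discharge q through every layer.
Σ(b_i/K_i) = 4.74/568 + 4.76/24.2 = 0.2050 d.
q = Δh / Σ(b_i/K_i) = 5.48 / 0.2050 = 26.73 m/day.
In each layer the seepage velocity is v_i = q/n_i, so the layer transit time is t_i = b_i·n_i / q:
  layer 1 (karst limestone): t_1 = 4.74 × 0.11 / 26.73 = 0.01951 d
  layer 2 (coarse sand): t_2 = 4.76 × 0.31 / 26.73 = 0.05521 d
Total t = Σ t_i = 0.07472 days.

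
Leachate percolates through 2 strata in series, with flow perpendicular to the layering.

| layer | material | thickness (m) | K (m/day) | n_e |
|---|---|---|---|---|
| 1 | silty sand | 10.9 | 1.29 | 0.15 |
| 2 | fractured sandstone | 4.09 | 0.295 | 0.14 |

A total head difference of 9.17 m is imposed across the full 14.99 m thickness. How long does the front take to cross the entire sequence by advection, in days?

With flow normal to the layers, continuity requires the same specific discharge q through every layer.
Σ(b_i/K_i) = 10.9/1.29 + 4.09/0.295 = 22.31 d.
q = Δh / Σ(b_i/K_i) = 9.17 / 22.31 = 0.4110 m/day.
In each layer the seepage velocity is v_i = q/n_i, so the layer transit time is t_i = b_i·n_i / q:
  layer 1 (silty sand): t_1 = 10.9 × 0.15 / 0.4110 = 3.979 d
  layer 2 (fractured sandstone): t_2 = 4.09 × 0.14 / 0.4110 = 1.393 d
Total t = Σ t_i = 5.372 days.

5.37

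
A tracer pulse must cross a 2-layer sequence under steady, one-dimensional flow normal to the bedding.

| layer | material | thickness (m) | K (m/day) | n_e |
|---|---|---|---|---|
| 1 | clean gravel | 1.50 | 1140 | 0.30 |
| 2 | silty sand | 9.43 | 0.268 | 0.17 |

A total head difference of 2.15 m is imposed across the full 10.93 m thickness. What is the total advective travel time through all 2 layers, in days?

33.6

With flow normal to the layers, continuity requires the same specific discharge q through every layer.
Σ(b_i/K_i) = 1.50/1140 + 9.43/0.268 = 35.19 d.
q = Δh / Σ(b_i/K_i) = 2.15 / 35.19 = 0.06110 m/day.
In each layer the seepage velocity is v_i = q/n_i, so the layer transit time is t_i = b_i·n_i / q:
  layer 1 (clean gravel): t_1 = 1.50 × 0.30 / 0.06110 = 7.365 d
  layer 2 (silty sand): t_2 = 9.43 × 0.17 / 0.06110 = 26.24 d
Total t = Σ t_i = 33.60 days.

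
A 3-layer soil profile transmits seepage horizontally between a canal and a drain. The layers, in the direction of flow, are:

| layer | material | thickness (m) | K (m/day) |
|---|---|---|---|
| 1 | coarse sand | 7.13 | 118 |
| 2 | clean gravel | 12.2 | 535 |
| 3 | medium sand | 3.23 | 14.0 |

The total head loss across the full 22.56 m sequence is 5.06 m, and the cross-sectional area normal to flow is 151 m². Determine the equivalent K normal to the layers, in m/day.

Flow is perpendicular to layering, so the layers act in series and the equivalent K is the thickness-weighted harmonic mean.
Total thickness L = 7.13 + 12.2 + 3.23 = 22.56 m.
Σ(b_i/K_i) = 7.13/118 + 12.2/535 + 3.23/14.0 = 0.3139 d.
K_eq = L / Σ(b_i/K_i) = 22.56 / 0.3139 = 71.86 m/day.

71.9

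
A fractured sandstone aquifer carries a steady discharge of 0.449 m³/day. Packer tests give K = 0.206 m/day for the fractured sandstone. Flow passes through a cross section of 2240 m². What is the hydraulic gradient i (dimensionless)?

From Q = K·A·i, i = Q / (K·A) = 0.449 / (0.2060 × 2240) = 0.0009730.

0.000973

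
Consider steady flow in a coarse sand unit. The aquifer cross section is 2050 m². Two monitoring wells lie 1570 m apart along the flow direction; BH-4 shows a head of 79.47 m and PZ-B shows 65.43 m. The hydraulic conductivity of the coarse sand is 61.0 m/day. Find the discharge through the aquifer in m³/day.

Hydraulic gradient i = (79.47 − 65.43) / 1570 = 14.04 / 1570 = 0.008943.
Darcy's law: Q = K · A · i = 61.00 × 2050 × 0.008943 = 1118 m³/day.

1120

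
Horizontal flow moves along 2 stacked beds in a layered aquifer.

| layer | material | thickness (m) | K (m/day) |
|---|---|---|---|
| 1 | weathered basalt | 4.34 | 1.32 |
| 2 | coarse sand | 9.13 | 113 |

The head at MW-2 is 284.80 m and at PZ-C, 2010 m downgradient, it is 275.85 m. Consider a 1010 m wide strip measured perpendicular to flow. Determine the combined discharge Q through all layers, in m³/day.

Flow is parallel to layering, so each bed carries its own Darcy discharge and the transmissivities add.
Σ(K_i·b_i) = 1.32×4.34 + 113×9.13 = 1037 m²/day.
Hydraulic gradient i = (284.80 − 275.85) / 2010 = 8.95 / 2010 = 0.004453.
Q = Σ(K_i·b_i) · W · i = 1037 × 1010 × 0.004453 = 4666 m³/day.

4670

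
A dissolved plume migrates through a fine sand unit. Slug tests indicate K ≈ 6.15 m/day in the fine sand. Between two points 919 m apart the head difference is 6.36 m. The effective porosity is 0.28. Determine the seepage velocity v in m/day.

0.152

Hydraulic gradient i = Δh / L = 6.36 / 919 = 0.006921.
Darcy flux q = K · i = 6.150 × 0.006921 = 0.04256 m/day.
Seepage velocity v = q / n_e = 0.04256 / 0.28 = 0.1520 m/day.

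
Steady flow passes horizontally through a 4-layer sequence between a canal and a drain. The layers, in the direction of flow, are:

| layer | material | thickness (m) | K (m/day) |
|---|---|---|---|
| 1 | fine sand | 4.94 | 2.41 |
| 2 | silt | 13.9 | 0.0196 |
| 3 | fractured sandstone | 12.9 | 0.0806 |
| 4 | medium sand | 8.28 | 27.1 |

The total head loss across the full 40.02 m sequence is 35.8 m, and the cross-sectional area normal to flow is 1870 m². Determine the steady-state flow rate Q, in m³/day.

Flow is perpendicular to layering, so the layers act in series and the equivalent K is the thickness-weighted harmonic mean.
Total thickness L = 4.94 + 13.9 + 12.9 + 8.28 = 40.02 m.
Σ(b_i/K_i) = 4.94/2.41 + 13.9/0.0196 + 12.9/0.0806 + 8.28/27.1 = 871.6 d.
K_eq = L / Σ(b_i/K_i) = 40.02 / 871.6 = 0.04592 m/day.
Q = K_eq · A · (Δh/L) = 0.04592 × 1870 × (35.8/40.02) = 76.81 m³/day.

76.8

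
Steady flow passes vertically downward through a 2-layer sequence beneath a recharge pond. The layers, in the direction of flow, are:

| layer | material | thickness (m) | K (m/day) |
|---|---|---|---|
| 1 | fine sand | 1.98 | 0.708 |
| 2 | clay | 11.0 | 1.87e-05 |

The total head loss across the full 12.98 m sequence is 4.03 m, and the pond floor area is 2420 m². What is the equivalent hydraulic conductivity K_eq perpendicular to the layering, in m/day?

Flow is perpendicular to layering, so the layers act in series and the equivalent K is the thickness-weighted harmonic mean.
Total thickness L = 1.98 + 11.0 = 12.98 m.
Σ(b_i/K_i) = 1.98/0.708 + 11.0/1.87e-05 = 5.882e+05 d.
K_eq = L / Σ(b_i/K_i) = 12.98 / 5.882e+05 = 2.207e-05 m/day.

2.21e-05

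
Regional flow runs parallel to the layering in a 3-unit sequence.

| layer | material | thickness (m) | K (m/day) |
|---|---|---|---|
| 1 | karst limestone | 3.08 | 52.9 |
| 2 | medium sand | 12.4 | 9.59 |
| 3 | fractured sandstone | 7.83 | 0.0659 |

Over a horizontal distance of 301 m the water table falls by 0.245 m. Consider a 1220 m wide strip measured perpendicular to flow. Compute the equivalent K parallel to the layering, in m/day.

Flow is parallel to layering, so each bed carries its own Darcy discharge and the transmissivities add.
Σ(K_i·b_i) = 52.9×3.08 + 9.59×12.4 + 0.0659×7.83 = 282.4 m²/day.
Total thickness b = 23.31 m, so K_eq = Σ(K_i·b_i)/b = 12.11 m/day.

12.1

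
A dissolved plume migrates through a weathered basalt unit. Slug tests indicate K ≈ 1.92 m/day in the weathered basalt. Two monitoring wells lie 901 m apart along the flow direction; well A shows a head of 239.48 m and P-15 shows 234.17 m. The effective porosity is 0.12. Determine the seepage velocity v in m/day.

0.0943

Hydraulic gradient i = (239.48 − 234.17) / 901 = 5.31 / 901 = 0.005893.
Darcy flux q = K · i = 1.920 × 0.005893 = 0.01132 m/day.
Seepage velocity v = q / n_e = 0.01132 / 0.12 = 0.09430 m/day.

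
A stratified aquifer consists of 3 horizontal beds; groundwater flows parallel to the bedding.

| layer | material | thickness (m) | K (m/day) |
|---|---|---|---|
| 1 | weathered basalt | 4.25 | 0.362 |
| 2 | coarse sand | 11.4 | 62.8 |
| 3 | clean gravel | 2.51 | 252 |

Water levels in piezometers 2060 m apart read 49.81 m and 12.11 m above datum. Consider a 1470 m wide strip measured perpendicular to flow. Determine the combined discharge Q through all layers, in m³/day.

36300

Flow is parallel to layering, so each bed carries its own Darcy discharge and the transmissivities add.
Σ(K_i·b_i) = 0.362×4.25 + 62.8×11.4 + 252×2.51 = 1350 m²/day.
Hydraulic gradient i = (49.81 − 12.11) / 2060 = 37.7 / 2060 = 0.01830.
Q = Σ(K_i·b_i) · W · i = 1350 × 1470 × 0.01830 = 36318 m³/day.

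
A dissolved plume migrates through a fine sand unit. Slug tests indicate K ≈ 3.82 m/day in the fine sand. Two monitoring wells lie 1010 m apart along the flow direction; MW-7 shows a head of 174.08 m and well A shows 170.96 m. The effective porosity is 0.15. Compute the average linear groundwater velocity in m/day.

Hydraulic gradient i = (174.08 − 170.96) / 1010 = 3.12 / 1010 = 0.003089.
Darcy flux q = K · i = 3.820 × 0.003089 = 0.01180 m/day.
Seepage velocity v = q / n_e = 0.01180 / 0.15 = 0.07867 m/day.

0.0787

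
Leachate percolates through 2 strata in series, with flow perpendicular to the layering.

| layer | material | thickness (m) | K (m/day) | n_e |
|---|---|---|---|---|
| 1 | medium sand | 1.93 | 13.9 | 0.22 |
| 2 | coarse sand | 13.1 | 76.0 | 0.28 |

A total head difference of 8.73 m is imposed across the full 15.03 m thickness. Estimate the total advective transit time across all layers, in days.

0.146

With flow normal to the layers, continuity requires the same specific discharge q through every layer.
Σ(b_i/K_i) = 1.93/13.9 + 13.1/76.0 = 0.3112 d.
q = Δh / Σ(b_i/K_i) = 8.73 / 0.3112 = 28.05 m/day.
In each layer the seepage velocity is v_i = q/n_i, so the layer transit time is t_i = b_i·n_i / q:
  layer 1 (medium sand): t_1 = 1.93 × 0.22 / 28.05 = 0.01514 d
  layer 2 (coarse sand): t_2 = 13.1 × 0.28 / 28.05 = 0.1308 d
Total t = Σ t_i = 0.1459 days.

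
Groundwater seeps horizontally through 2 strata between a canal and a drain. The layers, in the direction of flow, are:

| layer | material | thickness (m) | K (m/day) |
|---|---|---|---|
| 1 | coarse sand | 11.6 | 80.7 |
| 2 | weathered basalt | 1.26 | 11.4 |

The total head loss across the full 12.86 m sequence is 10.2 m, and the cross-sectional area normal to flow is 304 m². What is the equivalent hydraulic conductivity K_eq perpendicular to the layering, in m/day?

Flow is perpendicular to layering, so the layers act in series and the equivalent K is the thickness-weighted harmonic mean.
Total thickness L = 11.6 + 1.26 = 12.86 m.
Σ(b_i/K_i) = 11.6/80.7 + 1.26/11.4 = 0.2543 d.
K_eq = L / Σ(b_i/K_i) = 12.86 / 0.2543 = 50.58 m/day.

50.6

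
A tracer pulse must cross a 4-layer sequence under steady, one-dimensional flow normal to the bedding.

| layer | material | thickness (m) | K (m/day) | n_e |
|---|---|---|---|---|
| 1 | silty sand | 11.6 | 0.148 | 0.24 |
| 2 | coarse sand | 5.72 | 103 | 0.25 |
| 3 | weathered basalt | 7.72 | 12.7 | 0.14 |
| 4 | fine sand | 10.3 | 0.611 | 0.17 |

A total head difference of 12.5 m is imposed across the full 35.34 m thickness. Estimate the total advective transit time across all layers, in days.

With flow normal to the layers, continuity requires the same specific discharge q through every layer.
Σ(b_i/K_i) = 11.6/0.148 + 5.72/103 + 7.72/12.7 + 10.3/0.611 = 95.90 d.
q = Δh / Σ(b_i/K_i) = 12.5 / 95.90 = 0.1303 m/day.
In each layer the seepage velocity is v_i = q/n_i, so the layer transit time is t_i = b_i·n_i / q:
  layer 1 (silty sand): t_1 = 11.6 × 0.24 / 0.1303 = 21.36 d
  layer 2 (coarse sand): t_2 = 5.72 × 0.25 / 0.1303 = 10.97 d
  layer 3 (weathered basalt): t_3 = 7.72 × 0.14 / 0.1303 = 8.292 d
  layer 4 (fine sand): t_4 = 10.3 × 0.17 / 0.1303 = 13.43 d
Total t = Σ t_i = 54.06 days.

54.1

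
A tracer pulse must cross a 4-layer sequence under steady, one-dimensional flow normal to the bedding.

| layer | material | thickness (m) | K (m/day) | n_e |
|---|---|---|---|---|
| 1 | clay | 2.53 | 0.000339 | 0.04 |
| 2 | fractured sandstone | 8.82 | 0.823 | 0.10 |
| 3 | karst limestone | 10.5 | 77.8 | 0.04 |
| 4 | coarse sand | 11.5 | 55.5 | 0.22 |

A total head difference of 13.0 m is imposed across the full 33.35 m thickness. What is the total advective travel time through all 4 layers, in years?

With flow normal to the layers, continuity requires the same specific discharge q through every layer.
Σ(b_i/K_i) = 2.53/0.000339 + 8.82/0.823 + 10.5/77.8 + 11.5/55.5 = 7474 d.
q = Δh / Σ(b_i/K_i) = 13.0 / 7474 = 0.001739 m/day.
In each layer the seepage velocity is v_i = q/n_i, so the layer transit time is t_i = b_i·n_i / q:
  layer 1 (clay): t_1 = 2.53 × 0.04 / 0.001739 = 58.18 d
  layer 2 (fractured sandstone): t_2 = 8.82 × 0.10 / 0.001739 = 507.1 d
  layer 3 (karst limestone): t_3 = 10.5 × 0.04 / 0.001739 = 241.5 d
  layer 4 (coarse sand): t_4 = 11.5 × 0.22 / 0.001739 = 1455 d
Total t = Σ t_i = 2261 days = 6.191 years.

6.19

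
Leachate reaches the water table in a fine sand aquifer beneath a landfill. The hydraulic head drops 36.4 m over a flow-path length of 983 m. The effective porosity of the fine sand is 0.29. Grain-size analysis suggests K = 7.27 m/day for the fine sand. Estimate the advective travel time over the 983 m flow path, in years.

Hydraulic gradient i = Δh / L = 36.4 / 983 = 0.03703.
Darcy flux q = K · i = 7.270 × 0.03703 = 0.2692 m/day.
Seepage velocity v = q / n_e = 0.2692 / 0.29 = 0.9283 m/day.
Travel time t = L / v = 983 / 0.9283 = 1059 days = 2.899 years.

2.90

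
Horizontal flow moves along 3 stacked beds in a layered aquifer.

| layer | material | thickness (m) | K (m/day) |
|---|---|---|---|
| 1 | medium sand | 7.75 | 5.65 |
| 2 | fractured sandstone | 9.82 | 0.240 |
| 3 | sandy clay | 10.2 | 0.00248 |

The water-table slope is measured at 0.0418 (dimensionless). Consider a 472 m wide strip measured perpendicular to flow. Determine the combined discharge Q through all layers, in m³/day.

Flow is parallel to layering, so each bed carries its own Darcy discharge and the transmissivities add.
Σ(K_i·b_i) = 5.65×7.75 + 0.240×9.82 + 0.00248×10.2 = 46.17 m²/day.
Hydraulic gradient i = 0.0418.
Q = Σ(K_i·b_i) · W · i = 46.17 × 472 × 0.04180 = 910.9 m³/day.

911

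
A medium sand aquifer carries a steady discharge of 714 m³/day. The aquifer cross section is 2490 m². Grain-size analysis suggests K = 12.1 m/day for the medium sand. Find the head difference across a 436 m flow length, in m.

10.3

From Q = K·A·i, i = Q / (K·A) = 714 / (12.10 × 2490) = 0.02370.
Head loss Δh = i · L = 0.02370 × 436 = 10.33 m.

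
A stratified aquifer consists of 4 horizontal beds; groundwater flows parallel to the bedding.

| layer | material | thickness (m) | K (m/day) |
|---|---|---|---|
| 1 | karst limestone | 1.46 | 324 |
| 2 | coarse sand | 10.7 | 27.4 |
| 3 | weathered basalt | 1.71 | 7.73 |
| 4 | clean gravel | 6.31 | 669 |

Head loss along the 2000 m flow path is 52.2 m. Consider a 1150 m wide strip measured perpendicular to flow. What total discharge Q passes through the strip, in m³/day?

150000

Flow is parallel to layering, so each bed carries its own Darcy discharge and the transmissivities add.
Σ(K_i·b_i) = 324×1.46 + 27.4×10.7 + 7.73×1.71 + 669×6.31 = 5001 m²/day.
Hydraulic gradient i = Δh / L = 52.2 / 2000 = 0.02610.
Q = Σ(K_i·b_i) · W · i = 5001 × 1150 × 0.02610 = 1.501e+05 m³/day.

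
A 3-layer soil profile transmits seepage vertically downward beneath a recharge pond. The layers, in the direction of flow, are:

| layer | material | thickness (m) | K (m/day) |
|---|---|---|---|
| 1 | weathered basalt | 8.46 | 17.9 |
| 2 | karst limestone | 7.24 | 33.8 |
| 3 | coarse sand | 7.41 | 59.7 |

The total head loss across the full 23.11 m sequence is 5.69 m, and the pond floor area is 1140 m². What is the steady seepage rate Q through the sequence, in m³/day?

8000

Flow is perpendicular to layering, so the layers act in series and the equivalent K is the thickness-weighted harmonic mean.
Total thickness L = 8.46 + 7.24 + 7.41 = 23.11 m.
Σ(b_i/K_i) = 8.46/17.9 + 7.24/33.8 + 7.41/59.7 = 0.8109 d.
K_eq = L / Σ(b_i/K_i) = 23.11 / 0.8109 = 28.50 m/day.
Q = K_eq · A · (Δh/L) = 28.50 × 1140 × (5.69/23.11) = 7999 m³/day.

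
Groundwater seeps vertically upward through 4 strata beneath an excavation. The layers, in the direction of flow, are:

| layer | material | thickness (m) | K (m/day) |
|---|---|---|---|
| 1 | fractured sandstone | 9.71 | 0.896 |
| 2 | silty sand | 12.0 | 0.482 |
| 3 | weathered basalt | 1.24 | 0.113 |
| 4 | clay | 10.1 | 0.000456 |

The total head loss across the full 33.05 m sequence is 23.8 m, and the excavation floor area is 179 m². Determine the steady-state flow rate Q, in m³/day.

Flow is perpendicular to layering, so the layers act in series and the equivalent K is the thickness-weighted harmonic mean.
Total thickness L = 9.71 + 12.0 + 1.24 + 10.1 = 33.05 m.
Σ(b_i/K_i) = 9.71/0.896 + 12.0/0.482 + 1.24/0.113 + 10.1/0.000456 = 22196 d.
K_eq = L / Σ(b_i/K_i) = 33.05 / 22196 = 0.001489 m/day.
Q = K_eq · A · (Δh/L) = 0.001489 × 179 × (23.8/33.05) = 0.1919 m³/day.

0.192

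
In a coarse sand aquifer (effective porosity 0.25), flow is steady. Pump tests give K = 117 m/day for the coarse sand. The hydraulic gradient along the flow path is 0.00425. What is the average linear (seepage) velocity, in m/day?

1.99

Hydraulic gradient i = 0.00425.
Darcy flux q = K · i = 117.0 × 0.004250 = 0.4973 m/day.
Seepage velocity v = q / n_e = 0.4973 / 0.25 = 1.989 m/day.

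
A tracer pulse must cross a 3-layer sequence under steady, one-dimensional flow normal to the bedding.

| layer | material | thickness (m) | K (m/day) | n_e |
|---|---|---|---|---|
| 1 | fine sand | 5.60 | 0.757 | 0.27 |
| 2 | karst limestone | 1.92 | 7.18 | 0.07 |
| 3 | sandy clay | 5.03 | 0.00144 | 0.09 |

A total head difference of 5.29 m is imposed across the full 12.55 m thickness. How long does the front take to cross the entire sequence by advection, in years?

With flow normal to the layers, continuity requires the same specific discharge q through every layer.
Σ(b_i/K_i) = 5.60/0.757 + 1.92/7.18 + 5.03/0.00144 = 3501 d.
q = Δh / Σ(b_i/K_i) = 5.29 / 3501 = 0.001511 m/day.
In each layer the seepage velocity is v_i = q/n_i, so the layer transit time is t_i = b_i·n_i / q:
  layer 1 (fine sand): t_1 = 5.60 × 0.27 / 0.001511 = 1001 d
  layer 2 (karst limestone): t_2 = 1.92 × 0.07 / 0.001511 = 88.94 d
  layer 3 (sandy clay): t_3 = 5.03 × 0.09 / 0.001511 = 299.6 d
Total t = Σ t_i = 1389 days = 3.803 years.

3.80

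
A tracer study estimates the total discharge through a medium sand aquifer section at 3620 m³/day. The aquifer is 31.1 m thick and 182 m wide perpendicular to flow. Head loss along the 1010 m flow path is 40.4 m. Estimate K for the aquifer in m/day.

16.0

Cross-sectional area A = 182 × 31.1 = 5660 m².
Hydraulic gradient i = Δh / L = 40.4 / 1010 = 0.04000.
From Q = K·A·i, K = Q / (A·i) = 3620 / (5660 × 0.04000) = 15.99 m/day.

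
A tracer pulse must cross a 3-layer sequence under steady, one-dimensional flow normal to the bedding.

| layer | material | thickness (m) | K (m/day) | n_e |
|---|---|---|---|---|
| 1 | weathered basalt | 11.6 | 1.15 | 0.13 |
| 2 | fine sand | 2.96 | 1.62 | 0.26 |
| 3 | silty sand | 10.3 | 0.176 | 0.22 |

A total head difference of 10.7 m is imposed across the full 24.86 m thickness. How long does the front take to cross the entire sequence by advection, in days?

With flow normal to the layers, continuity requires the same specific discharge q through every layer.
Σ(b_i/K_i) = 11.6/1.15 + 2.96/1.62 + 10.3/0.176 = 70.44 d.
q = Δh / Σ(b_i/K_i) = 10.7 / 70.44 = 0.1519 m/day.
In each layer the seepage velocity is v_i = q/n_i, so the layer transit time is t_i = b_i·n_i / q:
  layer 1 (weathered basalt): t_1 = 11.6 × 0.13 / 0.1519 = 9.927 d
  layer 2 (fine sand): t_2 = 2.96 × 0.26 / 0.1519 = 5.066 d
  layer 3 (silty sand): t_3 = 10.3 × 0.22 / 0.1519 = 14.92 d
Total t = Σ t_i = 29.91 days.

29.9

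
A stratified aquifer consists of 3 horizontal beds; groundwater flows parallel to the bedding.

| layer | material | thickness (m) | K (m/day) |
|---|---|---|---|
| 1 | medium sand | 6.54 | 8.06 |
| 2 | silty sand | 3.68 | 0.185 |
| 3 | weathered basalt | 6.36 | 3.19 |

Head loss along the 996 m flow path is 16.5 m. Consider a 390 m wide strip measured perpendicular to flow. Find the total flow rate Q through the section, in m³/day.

476

Flow is parallel to layering, so each bed carries its own Darcy discharge and the transmissivities add.
Σ(K_i·b_i) = 8.06×6.54 + 0.185×3.68 + 3.19×6.36 = 73.68 m²/day.
Hydraulic gradient i = Δh / L = 16.5 / 996 = 0.01657.
Q = Σ(K_i·b_i) · W · i = 73.68 × 390 × 0.01657 = 476.0 m³/day.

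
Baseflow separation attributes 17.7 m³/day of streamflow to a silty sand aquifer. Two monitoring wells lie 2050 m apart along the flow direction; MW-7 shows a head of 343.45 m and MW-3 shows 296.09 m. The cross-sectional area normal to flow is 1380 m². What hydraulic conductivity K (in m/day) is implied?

Hydraulic gradient i = (343.45 − 296.09) / 2050 = 47.36 / 2050 = 0.02310.
From Q = K·A·i, K = Q / (A·i) = 17.7 / (1380 × 0.02310) = 0.5552 m/day.

0.555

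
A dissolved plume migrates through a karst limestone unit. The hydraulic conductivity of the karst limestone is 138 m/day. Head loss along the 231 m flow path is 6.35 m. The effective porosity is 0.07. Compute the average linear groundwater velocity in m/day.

54.2

Hydraulic gradient i = Δh / L = 6.35 / 231 = 0.02749.
Darcy flux q = K · i = 138.0 × 0.02749 = 3.794 m/day.
Seepage velocity v = q / n_e = 3.794 / 0.07 = 54.19 m/day.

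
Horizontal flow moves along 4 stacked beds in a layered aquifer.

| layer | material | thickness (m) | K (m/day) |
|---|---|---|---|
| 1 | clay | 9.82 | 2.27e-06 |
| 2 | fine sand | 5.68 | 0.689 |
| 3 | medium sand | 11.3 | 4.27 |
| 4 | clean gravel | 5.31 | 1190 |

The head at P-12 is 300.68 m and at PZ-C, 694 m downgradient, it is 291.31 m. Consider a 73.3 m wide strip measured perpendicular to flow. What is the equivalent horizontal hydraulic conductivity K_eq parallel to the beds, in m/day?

Flow is parallel to layering, so each bed carries its own Darcy discharge and the transmissivities add.
Σ(K_i·b_i) = 2.27e-06×9.82 + 0.689×5.68 + 4.27×11.3 + 1190×5.31 = 6371 m²/day.
Total thickness b = 32.11 m, so K_eq = Σ(K_i·b_i)/b = 198.4 m/day.

198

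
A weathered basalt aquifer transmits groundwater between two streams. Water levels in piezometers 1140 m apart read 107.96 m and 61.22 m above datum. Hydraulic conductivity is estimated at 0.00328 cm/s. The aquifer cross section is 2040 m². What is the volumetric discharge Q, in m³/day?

237

Convert K: 0.00328 cm/s × 864 = 2.834 m/day.
Hydraulic gradient i = (107.96 − 61.22) / 1140 = 46.74 / 1140 = 0.04100.
Darcy's law: Q = K · A · i = 2.834 × 2040 × 0.04100 = 237.0 m³/day.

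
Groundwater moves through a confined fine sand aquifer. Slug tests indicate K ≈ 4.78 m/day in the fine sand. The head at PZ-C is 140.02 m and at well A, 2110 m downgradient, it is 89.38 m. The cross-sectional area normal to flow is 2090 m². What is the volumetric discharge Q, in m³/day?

Hydraulic gradient i = (140.02 − 89.38) / 2110 = 50.64 / 2110 = 0.02400.
Darcy's law: Q = K · A · i = 4.780 × 2090 × 0.02400 = 239.8 m³/day.

240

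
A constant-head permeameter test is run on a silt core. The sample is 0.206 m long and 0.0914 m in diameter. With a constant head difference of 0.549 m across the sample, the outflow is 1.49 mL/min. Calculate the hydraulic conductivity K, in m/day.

0.123

Cross-sectional area A = π·(d/2)² = π × (0.0914/2)² = 0.006561 m².
Convert discharge: 1.49 mL/min = 2.483e-08 m³/s.
Darcy's law rearranged: K = Q·L / (A·Δh) = 2.483e-08 × 0.206 / (0.006561 × 0.549) = 1.420e-06 m/s = 0.1227 m/day.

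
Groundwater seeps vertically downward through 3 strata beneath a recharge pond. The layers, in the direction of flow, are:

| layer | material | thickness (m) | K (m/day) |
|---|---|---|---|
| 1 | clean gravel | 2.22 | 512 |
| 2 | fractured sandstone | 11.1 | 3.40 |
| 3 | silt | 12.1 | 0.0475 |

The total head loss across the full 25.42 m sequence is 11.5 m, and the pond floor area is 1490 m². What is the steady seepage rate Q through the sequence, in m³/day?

Flow is perpendicular to layering, so the layers act in series and the equivalent K is the thickness-weighted harmonic mean.
Total thickness L = 2.22 + 11.1 + 12.1 = 25.42 m.
Σ(b_i/K_i) = 2.22/512 + 11.1/3.40 + 12.1/0.0475 = 258.0 d.
K_eq = L / Σ(b_i/K_i) = 25.42 / 258.0 = 0.09852 m/day.
Q = K_eq · A · (Δh/L) = 0.09852 × 1490 × (11.5/25.42) = 66.41 m³/day.

66.4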